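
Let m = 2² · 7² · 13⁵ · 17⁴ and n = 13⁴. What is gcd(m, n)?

28561

min exponent per shared prime: 13⁴ = 28561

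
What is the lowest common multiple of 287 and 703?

gcd first: 703 = 2·287 + 129; 287 = 2·129 + 29; 129 = 4·29 + 13; 29 = 2·13 + 3; 13 = 4·3 + 1; 3 = 3·1 + 0 → gcd = 1
lcm = 287·703/gcd = 201761/1 = 201761

201761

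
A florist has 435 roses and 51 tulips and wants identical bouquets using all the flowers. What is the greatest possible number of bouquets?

3

Euclid: 435 = 8·51 + 27; 51 = 1·27 + 24; 27 = 1·24 + 3; 24 = 8·3 + 0. Last nonzero remainder: 3.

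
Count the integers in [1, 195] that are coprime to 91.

155

91 = 7·13. Inclusion–exclusion on these primes:
195 − ⌊195/7⌋ − ⌊195/13⌋ + ⌊195/91⌋ = 155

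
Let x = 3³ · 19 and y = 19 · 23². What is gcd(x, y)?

19

min exponent per shared prime: 19 = 19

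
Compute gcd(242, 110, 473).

242 = 2 · 11²; 110 = 2 · 5 · 11; 473 = 11 · 43
gcd takes min exponent of each prime: 11 = 11

11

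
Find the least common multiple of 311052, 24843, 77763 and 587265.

210008313060

311052 = 2² · 3 · 7² · 23²; 24843 = 3 · 7² · 13²; 77763 = 3 · 7² · 23²; 587265 = 3 · 5 · 7² · 17 · 47
lcm takes max exponent of each prime: 2² · 3 · 5 · 7² · 13² · 17 · 23² · 47 = 210008313060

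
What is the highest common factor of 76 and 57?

Euclid: 76 = 1·57 + 19; 57 = 3·19 + 0. Last nonzero remainder: 19.

19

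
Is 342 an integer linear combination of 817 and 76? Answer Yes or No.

Yes

By Bézout, 817s + 76t = 342 has integer solutions iff gcd(817, 76) | 342.
Euclid: 817 = 10·76 + 57; 76 = 1·57 + 19; 57 = 3·19 + 0. gcd = 19; 342 mod 19 = 0. Yes.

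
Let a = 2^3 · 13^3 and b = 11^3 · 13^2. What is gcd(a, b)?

169

min exponent per shared prime: 13^2 = 169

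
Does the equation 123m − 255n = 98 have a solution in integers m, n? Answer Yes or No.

gcd(123, 255): 255 = 2·123 + 9; 123 = 13·9 + 6; 9 = 1·6 + 3; 6 = 2·3 + 0 → 3
3 does not divide 98, so a solution does not exist.

No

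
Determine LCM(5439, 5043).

9142959

gcd first: 5439 = 1·5043 + 396; 5043 = 12·396 + 291; 396 = 1·291 + 105; 291 = 2·105 + 81; 105 = 1·81 + 24; 81 = 3·24 + 9; 24 = 2·9 + 6; 9 = 1·6 + 3; 6 = 2·3 + 0 → gcd = 3
lcm = 5439·5043/gcd = 27428877/3 = 9142959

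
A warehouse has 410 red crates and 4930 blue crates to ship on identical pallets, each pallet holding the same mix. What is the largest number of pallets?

10

Euclid: 4930 = 12·410 + 10; 410 = 41·10 + 0. Last nonzero remainder: 10.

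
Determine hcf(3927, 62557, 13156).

gcd(3927, 62557): 62557 = 15·3927 + 3652; 3927 = 1·3652 + 275; 3652 = 13·275 + 77; 275 = 3·77 + 44; 77 = 1·44 + 33; 44 = 1·33 + 11; 33 = 3·11 + 0 → 11
gcd(11, 13156): 13156 = 1196·11 + 0 → 11

11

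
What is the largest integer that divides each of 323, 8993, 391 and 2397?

gcd(323, 8993): 8993 = 27·323 + 272; 323 = 1·272 + 51; 272 = 5·51 + 17; 51 = 3·17 + 0 → 17
gcd(17, 391): 391 = 23·17 + 0 → 17
gcd(17, 2397): 2397 = 141·17 + 0 → 17

17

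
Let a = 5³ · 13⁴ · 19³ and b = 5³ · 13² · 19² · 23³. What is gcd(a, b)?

7626125

min exponent per shared prime: 5³ · 13² · 19² = 7626125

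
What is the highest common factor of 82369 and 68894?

Euclid: 82369 = 1·68894 + 13475; 68894 = 5·13475 + 1519; 13475 = 8·1519 + 1323; 1519 = 1·1323 + 196; 1323 = 6·196 + 147; 196 = 1·147 + 49; 147 = 3·49 + 0. Last nonzero remainder: 49.

49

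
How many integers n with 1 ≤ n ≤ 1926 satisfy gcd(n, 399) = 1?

1042

399 = 3·7·19. Inclusion–exclusion on these primes:
1926 − ⌊1926/3⌋ − ⌊1926/7⌋ − ⌊1926/19⌋ + ⌊1926/21⌋ + ⌊1926/57⌋ + ⌊1926/133⌋ − ⌊1926/399⌋ = 1042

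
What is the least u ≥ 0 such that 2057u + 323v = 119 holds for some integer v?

Reduce mod 323: 2057u ≡ 119 (mod 323). With g = gcd(2057, 323) = 17 dividing 119, divide through: 121u ≡ 7 (mod 19).
Since gcd(121, 19) = 1, u ≡ 7·(121)⁻¹ ≡ 1 (mod 19). Smallest non-negative: 1.

1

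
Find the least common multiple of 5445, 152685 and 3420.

5445 = 3² · 5 · 11²; 152685 = 3⁴ · 5 · 13 · 29; 3420 = 2² · 3² · 5 · 19
lcm takes max exponent of each prime: 2² · 3⁴ · 5 · 11² · 13 · 19 · 29 = 1404091260

1404091260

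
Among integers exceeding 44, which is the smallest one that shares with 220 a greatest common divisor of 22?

220 = 22·10. Any a with gcd(a, 220) = 22 is a multiple of 22, say 22s, with s coprime to 10.
Need s > 44/22, so s ≥ 3. First s ≥ 3 with gcd(s, 10) = 1 is s = 3. Thus a = 22·3 = 66.

66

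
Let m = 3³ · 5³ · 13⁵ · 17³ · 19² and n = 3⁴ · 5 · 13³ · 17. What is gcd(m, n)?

min exponent per shared prime: 3³ · 5 · 13³ · 17 = 5042115

5042115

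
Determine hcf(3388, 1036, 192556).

3388 = 2² · 7 · 11²; 1036 = 2² · 7 · 37; 192556 = 2² · 7 · 13 · 23²
gcd takes min exponent of each prime: 2² · 7 = 28

28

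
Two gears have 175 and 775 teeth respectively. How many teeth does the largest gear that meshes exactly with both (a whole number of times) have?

Euclid: 775 = 4·175 + 75; 175 = 2·75 + 25; 75 = 3·25 + 0. Last nonzero remainder: 25.

25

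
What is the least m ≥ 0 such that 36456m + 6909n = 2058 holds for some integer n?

30

Euclid: 36456 = 5·6909 + 1911; 6909 = 3·1911 + 1176; 1911 = 1·1176 + 735; 1176 = 1·735 + 441; 735 = 1·441 + 294; 441 = 1·294 + 147; 294 = 2·147 + 0 → gcd = 147; 2058 = 147·14.
Back-substitution yields 36456·(-18) + 6909·(95) = 147, so one solution is m = -18·14 = -252, n = 95·14 = 1330.
Solutions in m differ by 6909/147 = 47; the one in [0, 47) is -252 mod 47 = 30.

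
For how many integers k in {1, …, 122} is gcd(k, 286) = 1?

50

Prime factors of 286: 2, 11, 13. Count integers ≤ 122 divisible by none of them.
By inclusion–exclusion: 122 − ⌊122/2⌋ − ⌊122/11⌋ − ⌊122/13⌋ + ⌊122/22⌋ + ⌊122/26⌋ + ⌊122/143⌋ − ⌊122/286⌋ = 50.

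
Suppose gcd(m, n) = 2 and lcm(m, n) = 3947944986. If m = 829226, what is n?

9522

Using mn = gcd(m,n)·lcm(m,n) = 2·3947944986 = 7895889972, we get n = 7895889972/829226 = 9522.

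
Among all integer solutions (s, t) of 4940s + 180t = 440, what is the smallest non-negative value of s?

1

Euclid: 4940 = 27·180 + 80; 180 = 2·80 + 20; 80 = 4·20 + 0 → gcd = 20; 440 = 20·22.
Back-substitution yields 4940·(-2) + 180·(55) = 20, so one solution is s = -2·22 = -44, t = 55·22 = 1210.
Solutions in s differ by 180/20 = 9; the one in [0, 9) is -44 mod 9 = 1.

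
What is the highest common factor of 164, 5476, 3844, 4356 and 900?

164 = 2² · 41; 5476 = 2² · 37²; 3844 = 2² · 31²; 4356 = 2² · 3² · 11²; 900 = 2² · 3² · 5²
gcd takes min exponent of each prime: 2² = 4

4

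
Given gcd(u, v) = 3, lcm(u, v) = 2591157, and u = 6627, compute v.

1173

Using uv = gcd(u,v)·lcm(u,v) = 3·2591157 = 7773471, we get v = 7773471/6627 = 1173.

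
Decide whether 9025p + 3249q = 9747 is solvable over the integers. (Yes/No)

By Bézout, 9025p + 3249q = 9747 has integer solutions iff gcd(9025, 3249) | 9747.
Euclid: 9025 = 2·3249 + 2527; 3249 = 1·2527 + 722; 2527 = 3·722 + 361; 722 = 2·361 + 0. gcd = 361; 9747 mod 361 = 0. Yes.

Yes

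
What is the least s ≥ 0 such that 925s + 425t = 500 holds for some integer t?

gcd(925, 425) = 25 (Euclid: 925 = 2·425 + 75; 425 = 5·75 + 50; 75 = 1·50 + 25; 50 = 2·25 + 0), and 25 | 500.
Extended Euclid: 925·(6) + 425·(-13) = 25. Scale by 20: s₀ = 120.
General solution s = s₀ + 17k; reducing mod 17 gives s = 1 (and t = -1).

1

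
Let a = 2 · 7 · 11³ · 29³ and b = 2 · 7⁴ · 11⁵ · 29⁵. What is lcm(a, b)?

max exponent per prime: 2 · 7⁴ · 11⁵ · 29⁵ = 15862643758590398

15862643758590398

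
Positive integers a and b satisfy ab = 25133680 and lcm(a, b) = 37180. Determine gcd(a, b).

676

gcd·lcm = product, so gcd = 25133680/37180 = 676.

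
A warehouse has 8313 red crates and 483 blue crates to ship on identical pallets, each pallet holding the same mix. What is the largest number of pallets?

3

8313 = 3 · 17 · 163
483 = 3 · 7 · 23
Common: 3 = 3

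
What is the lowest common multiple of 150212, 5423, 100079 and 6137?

3511547532724

lcm(150212, 5423) = 150212·5423/gcd = 814599676/17 = 47917628
lcm(47917628, 100079) = 47917628·100079/gcd = 4795548292612/493 = 9727278484
lcm(9727278484, 6137) = 9727278484·6137/gcd = 59696308056308/17 = 3511547532724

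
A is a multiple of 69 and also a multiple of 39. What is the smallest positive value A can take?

897

gcd first: 69 = 1·39 + 30; 39 = 1·30 + 9; 30 = 3·9 + 3; 9 = 3·3 + 0 → gcd = 3
lcm = 69·39/gcd = 2691/3 = 897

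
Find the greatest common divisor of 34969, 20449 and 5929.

34969 = 11² · 17²; 20449 = 11² · 13²; 5929 = 7² · 11²
gcd takes min exponent of each prime: 11² = 121

121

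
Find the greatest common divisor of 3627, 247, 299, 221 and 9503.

13

3627 = 3² · 13 · 31; 247 = 13 · 19; 299 = 13 · 23; 221 = 13 · 17; 9503 = 13 · 17 · 43
gcd takes min exponent of each prime: 13 = 13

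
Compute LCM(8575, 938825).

gcd first: 938825 = 109·8575 + 4150; 8575 = 2·4150 + 275; 4150 = 15·275 + 25; 275 = 11·25 + 0 → gcd = 25
lcm = 8575·938825/gcd = 8050424375/25 = 322016975

322016975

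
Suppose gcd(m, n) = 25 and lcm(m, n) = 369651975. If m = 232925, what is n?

39675

m·n = gcd·lcm = 25·369651975 = 9241299375, so n = 9241299375/232925 = 39675.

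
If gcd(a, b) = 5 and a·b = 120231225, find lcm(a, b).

gcd·lcm = product, so lcm = 120231225/5 = 24046245.

24046245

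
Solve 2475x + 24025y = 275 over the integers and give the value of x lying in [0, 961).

Reduce mod 24025: 2475x ≡ 275 (mod 24025). With g = gcd(2475, 24025) = 25 dividing 275, divide through: 99x ≡ 11 (mod 961).
Since gcd(99, 961) = 1, x ≡ 11·(99)⁻¹ ≡ 534 (mod 961). Smallest non-negative: 534.

534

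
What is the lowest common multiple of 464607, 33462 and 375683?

464607 = 3² · 11 · 13 · 19²; 33462 = 2 · 3² · 11 · 13²; 375683 = 7² · 11 · 17 · 41
lcm takes max exponent of each prime: 2 · 3² · 7² · 11 · 13² · 17 · 19² · 41 = 412560794646

412560794646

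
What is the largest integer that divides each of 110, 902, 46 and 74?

2

gcd(110, 902): 902 = 8·110 + 22; 110 = 5·22 + 0 → 22
gcd(22, 46): 46 = 2·22 + 2; 22 = 11·2 + 0 → 2
gcd(2, 74): 74 = 37·2 + 0 → 2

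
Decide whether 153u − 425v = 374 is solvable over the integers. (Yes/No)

gcd(153, 425): 425 = 2·153 + 119; 153 = 1·119 + 34; 119 = 3·34 + 17; 34 = 2·17 + 0 → 17
17 divides 374, so a solution exists.

Yes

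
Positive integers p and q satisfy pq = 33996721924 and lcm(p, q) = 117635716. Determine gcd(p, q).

From gcd × lcm = pq: gcd = 33996721924 / 117635716 = 289.

289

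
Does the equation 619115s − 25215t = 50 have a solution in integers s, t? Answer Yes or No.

By Bézout, 619115s − 25215t = 50 has integer solutions iff gcd(619115, 25215) | 50.
Euclid: 619115 = 24·25215 + 13955; 25215 = 1·13955 + 11260; 13955 = 1·11260 + 2695; 11260 = 4·2695 + 480; 2695 = 5·480 + 295; 480 = 1·295 + 185; 295 = 1·185 + 110; 185 = 1·110 + 75; 110 = 1·75 + 35; 75 = 2·35 + 5; 35 = 7·5 + 0. gcd = 5; 50 mod 5 = 0. Yes.

Yes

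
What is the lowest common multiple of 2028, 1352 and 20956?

125736

lcm(2028, 1352) = 2028·1352/gcd = 2741856/676 = 4056
lcm(4056, 20956) = 4056·20956/gcd = 84997536/676 = 125736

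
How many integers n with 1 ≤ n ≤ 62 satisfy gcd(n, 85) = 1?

Prime factors of 85: 5, 17. Count integers ≤ 62 divisible by none of them.
By inclusion–exclusion: 62 − ⌊62/5⌋ − ⌊62/17⌋ + ⌊62/85⌋ = 47.

47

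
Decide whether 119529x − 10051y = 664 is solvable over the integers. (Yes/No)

No

gcd(119529, 10051): 119529 = 11·10051 + 8968; 10051 = 1·8968 + 1083; 8968 = 8·1083 + 304; 1083 = 3·304 + 171; 304 = 1·171 + 133; 171 = 1·133 + 38; 133 = 3·38 + 19; 38 = 2·19 + 0 → 19
19 does not divide 664, so a solution does not exist.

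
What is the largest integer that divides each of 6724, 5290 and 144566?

gcd(6724, 5290): 6724 = 1·5290 + 1434; 5290 = 3·1434 + 988; 1434 = 1·988 + 446; 988 = 2·446 + 96; 446 = 4·96 + 62; 96 = 1·62 + 34; 62 = 1·34 + 28; 34 = 1·28 + 6; 28 = 4·6 + 4; 6 = 1·4 + 2; 4 = 2·2 + 0 → 2
gcd(2, 144566): 144566 = 72283·2 + 0 → 2

2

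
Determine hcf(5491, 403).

5491 = 17² · 19
403 = 13 · 31
Common: 1 = 1

1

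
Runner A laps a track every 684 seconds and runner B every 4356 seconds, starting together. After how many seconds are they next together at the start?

684 = 2² · 3² · 19; 4356 = 2² · 3² · 11²
max exponents: 2² · 3² · 11² · 19 = 82764

82764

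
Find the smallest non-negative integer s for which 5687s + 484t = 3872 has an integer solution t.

gcd(5687, 484) = 121 (Euclid: 5687 = 11·484 + 363; 484 = 1·363 + 121; 363 = 3·121 + 0), and 121 | 3872.
Extended Euclid: 5687·(-1) + 484·(12) = 121. Scale by 32: s₀ = -32.
General solution s = s₀ + 4k; reducing mod 4 gives s = 0 (and t = 8).

0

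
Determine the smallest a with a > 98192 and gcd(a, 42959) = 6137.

Multiples of 6137 above 98192: 6137·17, 6137·18, … . Need the cofactor coprime to 42959/6137 = 7.
Checking s = 17, 18, … the first with gcd(s, 7) = 1 is s = 17, giving 104329.

104329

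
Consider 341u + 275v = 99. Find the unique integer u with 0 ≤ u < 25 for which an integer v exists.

14

Euclid: 341 = 1·275 + 66; 275 = 4·66 + 11; 66 = 6·11 + 0 → gcd = 11; 99 = 11·9.
Back-substitution yields 341·(-4) + 275·(5) = 11, so one solution is u = -4·9 = -36, v = 5·9 = 45.
Solutions in u differ by 275/11 = 25; the one in [0, 25) is -36 mod 25 = 14.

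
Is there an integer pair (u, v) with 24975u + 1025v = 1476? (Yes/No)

gcd(24975, 1025): 24975 = 24·1025 + 375; 1025 = 2·375 + 275; 375 = 1·275 + 100; 275 = 2·100 + 75; 100 = 1·75 + 25; 75 = 3·25 + 0 → 25
25 does not divide 1476, so a solution does not exist.

No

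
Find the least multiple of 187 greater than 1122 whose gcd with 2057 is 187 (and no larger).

2057 = 187·11. Any t with gcd(t, 2057) = 187 is a multiple of 187, say 187s, with s coprime to 11.
Need s > 1122/187, so s ≥ 7. First s ≥ 7 with gcd(s, 11) = 1 is s = 7. Thus t = 187·7 = 1309.

1309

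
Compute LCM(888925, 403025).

gcd first: 888925 = 2·403025 + 82875; 403025 = 4·82875 + 71525; 82875 = 1·71525 + 11350; 71525 = 6·11350 + 3425; 11350 = 3·3425 + 1075; 3425 = 3·1075 + 200; 1075 = 5·200 + 75; 200 = 2·75 + 50; 75 = 1·50 + 25; 50 = 2·25 + 0 → gcd = 25
lcm = 888925·403025/gcd = 358258998125/25 = 14330359925

14330359925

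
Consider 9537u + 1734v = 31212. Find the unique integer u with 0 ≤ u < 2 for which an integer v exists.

0

Euclid: 9537 = 5·1734 + 867; 1734 = 2·867 + 0 → gcd = 867; 31212 = 867·36.
Back-substitution yields 9537·(1) + 1734·(-5) = 867, so one solution is u = 1·36 = 36, v = -5·36 = -180.
Solutions in u differ by 1734/867 = 2; the one in [0, 2) is 36 mod 2 = 0.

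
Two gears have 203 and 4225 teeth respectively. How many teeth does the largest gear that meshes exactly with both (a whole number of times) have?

203 = 7 · 29
4225 = 5² · 13²
Common: 1 = 1

1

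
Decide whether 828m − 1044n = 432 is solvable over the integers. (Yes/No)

Yes

By Bézout, 828m − 1044n = 432 has integer solutions iff gcd(828, 1044) | 432.
Euclid: 1044 = 1·828 + 216; 828 = 3·216 + 180; 216 = 1·180 + 36; 180 = 5·36 + 0. gcd = 36; 432 mod 36 = 0. Yes.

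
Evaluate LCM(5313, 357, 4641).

1174173

5313 = 3 · 7 · 11 · 23; 357 = 3 · 7 · 17; 4641 = 3 · 7 · 13 · 17
lcm takes max exponent of each prime: 3 · 7 · 11 · 13 · 17 · 23 = 1174173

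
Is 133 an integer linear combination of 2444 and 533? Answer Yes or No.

No

gcd(2444, 533): 2444 = 4·533 + 312; 533 = 1·312 + 221; 312 = 1·221 + 91; 221 = 2·91 + 39; 91 = 2·39 + 13; 39 = 3·13 + 0 → 13
13 does not divide 133, so a solution does not exist.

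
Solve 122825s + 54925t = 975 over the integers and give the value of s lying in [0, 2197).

gcd(122825, 54925) = 25 (Euclid: 122825 = 2·54925 + 12975; 54925 = 4·12975 + 3025; 12975 = 4·3025 + 875; 3025 = 3·875 + 400; 875 = 2·400 + 75; 400 = 5·75 + 25; 75 = 3·25 + 0), and 25 | 975.
Extended Euclid: 122825·(-690) + 54925·(1543) = 25. Scale by 39: s₀ = -26910.
General solution s = s₀ + 2197k; reducing mod 2197 gives s = 1651 (and t = -3692).

1651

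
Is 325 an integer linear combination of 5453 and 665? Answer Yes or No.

gcd(5453, 665): 5453 = 8·665 + 133; 665 = 5·133 + 0 → 133
133 does not divide 325, so a solution does not exist.

No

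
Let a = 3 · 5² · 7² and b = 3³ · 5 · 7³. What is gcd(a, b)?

min exponent per shared prime: 3 · 5 · 7² = 735

735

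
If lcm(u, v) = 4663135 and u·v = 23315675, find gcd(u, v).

5

gcd·lcm = product, so gcd = 23315675/4663135 = 5.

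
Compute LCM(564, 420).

gcd first: 564 = 1·420 + 144; 420 = 2·144 + 132; 144 = 1·132 + 12; 132 = 11·12 + 0 → gcd = 12
lcm = 564·420/gcd = 236880/12 = 19740

19740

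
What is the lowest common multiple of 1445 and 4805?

1388645

1445 = 5 · 17²; 4805 = 5 · 31²
max exponents: 5 · 17² · 31² = 1388645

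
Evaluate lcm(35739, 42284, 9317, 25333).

lcm(35739, 42284) = 35739·42284/gcd = 1511187876/11 = 137380716
lcm(137380716, 9317) = 137380716·9317/gcd = 1279976130972/11 = 116361466452
lcm(116361466452, 25333) = 116361466452·25333/gcd = 2947785029628516/77 = 38282922462708

38282922462708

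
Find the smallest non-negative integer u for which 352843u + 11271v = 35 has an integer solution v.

10436

Euclid: 352843 = 31·11271 + 3442; 11271 = 3·3442 + 945; 3442 = 3·945 + 607; 945 = 1·607 + 338; 607 = 1·338 + 269; 338 = 1·269 + 69; 269 = 3·69 + 62; 69 = 1·62 + 7; 62 = 8·7 + 6; 7 = 1·6 + 1; 6 = 6·1 + 0 → gcd = 1; 35 = 1·35.
Back-substitution yields 352843·(-1634) + 11271·(51153) = 1, so one solution is u = -1634·35 = -57190, v = 51153·35 = 1790355.
Solutions in u differ by 11271/1 = 11271; the one in [0, 11271) is -57190 mod 11271 = 10436.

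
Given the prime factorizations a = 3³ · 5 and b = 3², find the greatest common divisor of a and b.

min exponent per shared prime: 3² = 9

9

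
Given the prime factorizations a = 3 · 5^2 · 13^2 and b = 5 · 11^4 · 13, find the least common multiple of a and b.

185574675

max exponent per prime: 3 · 5^2 · 11^4 · 13^2 = 185574675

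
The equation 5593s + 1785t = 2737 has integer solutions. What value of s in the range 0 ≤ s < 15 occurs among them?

4

gcd(5593, 1785) = 119 (Euclid: 5593 = 3·1785 + 238; 1785 = 7·238 + 119; 238 = 2·119 + 0), and 119 | 2737.
Extended Euclid: 5593·(-7) + 1785·(22) = 119. Scale by 23: s₀ = -161.
General solution s = s₀ + 15k; reducing mod 15 gives s = 4 (and t = -11).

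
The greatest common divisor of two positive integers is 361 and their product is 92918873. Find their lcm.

For any two positive integers, gcd × lcm equals their product. Hence lcm = 92918873 / 361 = 257393.

257393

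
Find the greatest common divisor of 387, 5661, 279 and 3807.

gcd(387, 5661): 5661 = 14·387 + 243; 387 = 1·243 + 144; 243 = 1·144 + 99; 144 = 1·99 + 45; 99 = 2·45 + 9; 45 = 5·9 + 0 → 9
gcd(9, 279): 279 = 31·9 + 0 → 9
gcd(9, 3807): 3807 = 423·9 + 0 → 9

9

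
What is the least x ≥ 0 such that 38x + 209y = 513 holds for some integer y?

gcd(38, 209) = 19 (Euclid: 209 = 5·38 + 19; 38 = 2·19 + 0), and 19 | 513.
Extended Euclid: 38·(-5) + 209·(1) = 19. Scale by 27: x₀ = -135.
General solution x = x₀ + 11t; reducing mod 11 gives x = 8 (and y = 1).

8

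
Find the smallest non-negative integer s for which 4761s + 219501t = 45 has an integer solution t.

2213

Reduce mod 219501: 4761s ≡ 45 (mod 219501). With g = gcd(4761, 219501) = 9 dividing 45, divide through: 529s ≡ 5 (mod 24389).
Since gcd(529, 24389) = 1, s ≡ 5·(529)⁻¹ ≡ 2213 (mod 24389). Smallest non-negative: 2213.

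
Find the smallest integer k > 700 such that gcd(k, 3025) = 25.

725

3025 = 25·121. Any k with gcd(k, 3025) = 25 is a multiple of 25, say 25s, with s coprime to 121.
Need s > 700/25, so s ≥ 29. First s ≥ 29 with gcd(s, 121) = 1 is s = 29. Thus k = 25·29 = 725.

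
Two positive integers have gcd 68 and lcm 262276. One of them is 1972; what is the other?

9044

a·b = gcd·lcm = 68·262276 = 17834768, so b = 17834768/1972 = 9044.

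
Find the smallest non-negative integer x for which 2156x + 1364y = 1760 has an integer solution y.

16

gcd(2156, 1364) = 44 (Euclid: 2156 = 1·1364 + 792; 1364 = 1·792 + 572; 792 = 1·572 + 220; 572 = 2·220 + 132; 220 = 1·132 + 88; 132 = 1·88 + 44; 88 = 2·44 + 0), and 44 | 1760.
Extended Euclid: 2156·(-12) + 1364·(19) = 44. Scale by 40: x₀ = -480.
General solution x = x₀ + 31t; reducing mod 31 gives x = 16 (and y = -24).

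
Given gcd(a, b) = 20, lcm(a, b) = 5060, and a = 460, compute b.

a·b = gcd·lcm = 20·5060 = 101200, so b = 101200/460 = 220.

220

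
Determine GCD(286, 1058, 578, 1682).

2

286 = 2 · 11 · 13; 1058 = 2 · 23²; 578 = 2 · 17²; 1682 = 2 · 29²
gcd takes min exponent of each prime: 2 = 2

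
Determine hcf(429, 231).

33

Euclid: 429 = 1·231 + 198; 231 = 1·198 + 33; 198 = 6·33 + 0. Last nonzero remainder: 33.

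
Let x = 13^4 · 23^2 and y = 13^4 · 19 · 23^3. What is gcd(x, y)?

min exponent per shared prime: 13^4 · 23^2 = 15108769

15108769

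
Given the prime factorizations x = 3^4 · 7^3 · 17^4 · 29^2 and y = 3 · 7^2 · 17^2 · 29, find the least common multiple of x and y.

1951510176063

max exponent per prime: 3^4 · 7^3 · 17^4 · 29^2 = 1951510176063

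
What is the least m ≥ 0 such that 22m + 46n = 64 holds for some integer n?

5

Reduce mod 46: 22m ≡ 64 (mod 46). With g = gcd(22, 46) = 2 dividing 64, divide through: 11m ≡ 32 (mod 23).
Since gcd(11, 23) = 1, m ≡ 32·(11)⁻¹ ≡ 5 (mod 23). Smallest non-negative: 5.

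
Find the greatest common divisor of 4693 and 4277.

Euclid: 4693 = 1·4277 + 416; 4277 = 10·416 + 117; 416 = 3·117 + 65; 117 = 1·65 + 52; 65 = 1·52 + 13; 52 = 4·13 + 0. Last nonzero remainder: 13.

13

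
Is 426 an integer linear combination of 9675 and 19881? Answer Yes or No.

gcd(9675, 19881): 19881 = 2·9675 + 531; 9675 = 18·531 + 117; 531 = 4·117 + 63; 117 = 1·63 + 54; 63 = 1·54 + 9; 54 = 6·9 + 0 → 9
9 does not divide 426, so a solution does not exist.

No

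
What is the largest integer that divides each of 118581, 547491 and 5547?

3

118581 = 3 · 29² · 47; 547491 = 3 · 7 · 29² · 31; 5547 = 3 · 43²
gcd takes min exponent of each prime: 3 = 3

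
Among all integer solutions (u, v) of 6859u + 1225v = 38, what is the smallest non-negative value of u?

gcd(6859, 1225) = 1 (Euclid: 6859 = 5·1225 + 734; 1225 = 1·734 + 491; 734 = 1·491 + 243; 491 = 2·243 + 5; 243 = 48·5 + 3; 5 = 1·3 + 2; 3 = 1·2 + 1; 2 = 2·1 + 0), and 1 | 38.
Extended Euclid: 6859·(489) + 1225·(-2738) = 1. Scale by 38: u₀ = 18582.
General solution u = u₀ + 1225t; reducing mod 1225 gives u = 207 (and v = -1159).

207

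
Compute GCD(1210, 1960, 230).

gcd(1210, 1960): 1960 = 1·1210 + 750; 1210 = 1·750 + 460; 750 = 1·460 + 290; 460 = 1·290 + 170; 290 = 1·170 + 120; 170 = 1·120 + 50; 120 = 2·50 + 20; 50 = 2·20 + 10; 20 = 2·10 + 0 → 10
gcd(10, 230): 230 = 23·10 + 0 → 10

10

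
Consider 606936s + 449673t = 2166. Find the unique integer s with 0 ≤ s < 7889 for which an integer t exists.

6954

Reduce mod 449673: 606936s ≡ 2166 (mod 449673). With g = gcd(606936, 449673) = 57 dividing 2166, divide through: 10648s ≡ 38 (mod 7889).
Since gcd(10648, 7889) = 1, s ≡ 38·(10648)⁻¹ ≡ 6954 (mod 7889). Smallest non-negative: 6954.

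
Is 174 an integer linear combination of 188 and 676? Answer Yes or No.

No

By Bézout, 188s − 676t = 174 has integer solutions iff gcd(188, 676) | 174.
Euclid: 676 = 3·188 + 112; 188 = 1·112 + 76; 112 = 1·76 + 36; 76 = 2·36 + 4; 36 = 9·4 + 0. gcd = 4; 174 mod 4 = 2. No.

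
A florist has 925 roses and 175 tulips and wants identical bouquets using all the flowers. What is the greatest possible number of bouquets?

925 = 5² · 37
175 = 5² · 7
Common: 5² = 25

25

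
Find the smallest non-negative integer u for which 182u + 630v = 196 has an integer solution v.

Reduce mod 630: 182u ≡ 196 (mod 630). With g = gcd(182, 630) = 14 dividing 196, divide through: 13u ≡ 14 (mod 45).
Since gcd(13, 45) = 1, u ≡ 14·(13)⁻¹ ≡ 8 (mod 45). Smallest non-negative: 8.

8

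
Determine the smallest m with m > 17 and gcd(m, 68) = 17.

68 = 17·4. Any m with gcd(m, 68) = 17 is a multiple of 17, say 17s, with s coprime to 4.
Need s > 17/17, so s ≥ 2. First s ≥ 2 with gcd(s, 4) = 1 is s = 3. Thus m = 17·3 = 51.

51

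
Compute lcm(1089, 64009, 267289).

1272562929

lcm(1089, 64009) = 1089·64009/gcd = 69705801/121 = 576081
lcm(576081, 267289) = 576081·267289/gcd = 153980114409/121 = 1272562929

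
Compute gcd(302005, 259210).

5

302005 = 5 · 11 · 17² · 19
259210 = 2 · 5 · 7² · 23²
Common: 5 = 5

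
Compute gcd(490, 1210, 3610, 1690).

490 = 2 · 5 · 7²; 1210 = 2 · 5 · 11²; 3610 = 2 · 5 · 19²; 1690 = 2 · 5 · 13²
gcd takes min exponent of each prime: 2 · 5 = 10

10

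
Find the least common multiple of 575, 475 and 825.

lcm(575, 475) = 575·475/gcd = 273125/25 = 10925
lcm(10925, 825) = 10925·825/gcd = 9013125/25 = 360525

360525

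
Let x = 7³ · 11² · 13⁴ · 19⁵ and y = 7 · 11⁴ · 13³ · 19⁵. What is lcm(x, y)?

max exponent per prime: 7³ · 11⁴ · 13⁴ · 19⁵ = 355145466071553157

355145466071553157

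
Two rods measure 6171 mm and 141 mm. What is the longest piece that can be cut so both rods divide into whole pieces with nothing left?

6171 = 3 · 11² · 17
141 = 3 · 47
Common: 3 = 3

3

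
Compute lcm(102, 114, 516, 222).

6166716

102 = 2 · 3 · 17; 114 = 2 · 3 · 19; 516 = 2² · 3 · 43; 222 = 2 · 3 · 37
lcm takes max exponent of each prime: 2² · 3 · 17 · 19 · 37 · 43 = 6166716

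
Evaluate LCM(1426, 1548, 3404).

40837788

1426 = 2 · 23 · 31; 1548 = 2² · 3² · 43; 3404 = 2² · 23 · 37
lcm takes max exponent of each prime: 2² · 3² · 23 · 31 · 37 · 43 = 40837788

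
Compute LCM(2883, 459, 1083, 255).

796183695

lcm(2883, 459) = 2883·459/gcd = 1323297/3 = 441099
lcm(441099, 1083) = 441099·1083/gcd = 477710217/3 = 159236739
lcm(159236739, 255) = 159236739·255/gcd = 40605368445/51 = 796183695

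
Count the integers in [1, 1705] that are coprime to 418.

734

418 = 2·11·19. Inclusion–exclusion on these primes:
1705 − ⌊1705/2⌋ − ⌊1705/11⌋ − ⌊1705/19⌋ + ⌊1705/22⌋ + ⌊1705/38⌋ + ⌊1705/209⌋ − ⌊1705/418⌋ = 734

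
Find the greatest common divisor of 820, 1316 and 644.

4

gcd(820, 1316): 1316 = 1·820 + 496; 820 = 1·496 + 324; 496 = 1·324 + 172; 324 = 1·172 + 152; 172 = 1·152 + 20; 152 = 7·20 + 12; 20 = 1·12 + 8; 12 = 1·8 + 4; 8 = 2·4 + 0 → 4
gcd(4, 644): 644 = 161·4 + 0 → 4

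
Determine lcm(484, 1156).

139876

gcd first: 1156 = 2·484 + 188; 484 = 2·188 + 108; 188 = 1·108 + 80; 108 = 1·80 + 28; 80 = 2·28 + 24; 28 = 1·24 + 4; 24 = 6·4 + 0 → gcd = 4
lcm = 484·1156/gcd = 559504/4 = 139876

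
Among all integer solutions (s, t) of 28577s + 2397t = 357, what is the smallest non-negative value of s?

Reduce mod 2397: 28577s ≡ 357 (mod 2397). With g = gcd(28577, 2397) = 17 dividing 357, divide through: 1681s ≡ 21 (mod 141).
Since gcd(1681, 141) = 1, s ≡ 21·(1681)⁻¹ ≡ 75 (mod 141). Smallest non-negative: 75.

75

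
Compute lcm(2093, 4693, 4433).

lcm(2093, 4693) = 2093·4693/gcd = 9822449/13 = 755573
lcm(755573, 4433) = 755573·4433/gcd = 3349455109/13 = 257650393

257650393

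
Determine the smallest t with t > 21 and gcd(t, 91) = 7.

28

Multiples of 7 above 21: 7·4, 7·5, … . Need the cofactor coprime to 91/7 = 13.
Checking s = 4, 5, … the first with gcd(s, 13) = 1 is s = 4, giving 28.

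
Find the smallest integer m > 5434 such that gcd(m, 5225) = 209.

5643

gcd(m, 5225) = 209 forces 209 | m; write m = 209s. Then gcd(209s, 209·25) = 209·gcd(s, 25), so need gcd(s, 25) = 1.
209s > 5434 gives s ≥ 27. The least s ≥ 27 coprime to 25 is 27, so m = 209·27 = 5643.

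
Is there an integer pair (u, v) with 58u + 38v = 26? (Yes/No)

gcd(58, 38): 58 = 1·38 + 20; 38 = 1·20 + 18; 20 = 1·18 + 2; 18 = 9·2 + 0 → 2
2 divides 26, so a solution exists.

Yes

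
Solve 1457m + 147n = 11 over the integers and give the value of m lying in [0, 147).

67

Euclid: 1457 = 9·147 + 134; 147 = 1·134 + 13; 134 = 10·13 + 4; 13 = 3·4 + 1; 4 = 4·1 + 0 → gcd = 1; 11 = 1·11.
Back-substitution yields 1457·(-34) + 147·(337) = 1, so one solution is m = -34·11 = -374, n = 337·11 = 3707.
Solutions in m differ by 147/1 = 147; the one in [0, 147) is -374 mod 147 = 67.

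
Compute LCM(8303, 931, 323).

8303 = 19² · 23; 931 = 7² · 19; 323 = 17 · 19
lcm takes max exponent of each prime: 7² · 17 · 19² · 23 = 6916399

6916399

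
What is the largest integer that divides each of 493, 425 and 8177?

17

gcd(493, 425): 493 = 1·425 + 68; 425 = 6·68 + 17; 68 = 4·17 + 0 → 17
gcd(17, 8177): 8177 = 481·17 + 0 → 17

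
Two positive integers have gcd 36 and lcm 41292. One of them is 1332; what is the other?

a·b = gcd·lcm = 36·41292 = 1486512, so b = 1486512/1332 = 1116.

1116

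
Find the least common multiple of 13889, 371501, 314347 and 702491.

13889 = 17 · 19 · 43; 371501 = 13 · 17 · 41²; 314347 = 11 · 17 · 41²; 702491 = 17 · 31² · 43
lcm takes max exponent of each prime: 11 · 13 · 17 · 19 · 31² · 41² · 43 = 3208470987007

3208470987007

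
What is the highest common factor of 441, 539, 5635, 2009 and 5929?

49

gcd(441, 539): 539 = 1·441 + 98; 441 = 4·98 + 49; 98 = 2·49 + 0 → 49
gcd(49, 5635): 5635 = 115·49 + 0 → 49
gcd(49, 2009): 2009 = 41·49 + 0 → 49
gcd(49, 5929): 5929 = 121·49 + 0 → 49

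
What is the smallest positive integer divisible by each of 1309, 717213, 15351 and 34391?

98040865461

1309 = 7 · 11 · 17; 717213 = 3 · 7³ · 17 · 41; 15351 = 3 · 7 · 17 · 43; 34391 = 7 · 17³
lcm takes max exponent of each prime: 3 · 7³ · 11 · 17³ · 41 · 43 = 98040865461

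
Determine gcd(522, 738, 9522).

gcd(522, 738): 738 = 1·522 + 216; 522 = 2·216 + 90; 216 = 2·90 + 36; 90 = 2·36 + 18; 36 = 2·18 + 0 → 18
gcd(18, 9522): 9522 = 529·18 + 0 → 18

18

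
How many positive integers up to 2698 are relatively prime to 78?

Prime factors of 78: 2, 3, 13. Count integers ≤ 2698 divisible by none of them.
By inclusion–exclusion: 2698 − ⌊2698/2⌋ − ⌊2698/3⌋ − ⌊2698/13⌋ + ⌊2698/6⌋ + ⌊2698/26⌋ + ⌊2698/39⌋ − ⌊2698/78⌋ = 830.

830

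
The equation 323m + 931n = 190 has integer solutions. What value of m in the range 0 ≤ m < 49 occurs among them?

Reduce mod 931: 323m ≡ 190 (mod 931). With g = gcd(323, 931) = 19 dividing 190, divide through: 17m ≡ 10 (mod 49).
Since gcd(17, 49) = 1, m ≡ 10·(17)⁻¹ ≡ 15 (mod 49). Smallest non-negative: 15.

15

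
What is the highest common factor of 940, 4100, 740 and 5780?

20

gcd(940, 4100): 4100 = 4·940 + 340; 940 = 2·340 + 260; 340 = 1·260 + 80; 260 = 3·80 + 20; 80 = 4·20 + 0 → 20
gcd(20, 740): 740 = 37·20 + 0 → 20
gcd(20, 5780): 5780 = 289·20 + 0 → 20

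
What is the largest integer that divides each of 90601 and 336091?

49

90601 = 7² · 43²
336091 = 7² · 19³
Common: 7² = 49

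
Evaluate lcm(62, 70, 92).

lcm(62, 70) = 62·70/gcd = 4340/2 = 2170
lcm(2170, 92) = 2170·92/gcd = 199640/2 = 99820

99820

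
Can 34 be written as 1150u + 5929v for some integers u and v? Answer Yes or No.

Yes

By Bézout, 1150u + 5929v = 34 has integer solutions iff gcd(1150, 5929) | 34.
Euclid: 5929 = 5·1150 + 179; 1150 = 6·179 + 76; 179 = 2·76 + 27; 76 = 2·27 + 22; 27 = 1·22 + 5; 22 = 4·5 + 2; 5 = 2·2 + 1; 2 = 2·1 + 0. gcd = 1; 34 mod 1 = 0. Yes.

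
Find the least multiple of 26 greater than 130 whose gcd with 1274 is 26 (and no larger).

Multiples of 26 above 130: 26·6, 26·7, … . Need the cofactor coprime to 1274/26 = 49.
Checking s = 6, 7, … the first with gcd(s, 49) = 1 is s = 6, giving 156.

156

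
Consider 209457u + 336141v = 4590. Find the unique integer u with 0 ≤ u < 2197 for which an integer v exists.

1990

Euclid: 336141 = 1·209457 + 126684; 209457 = 1·126684 + 82773; 126684 = 1·82773 + 43911; 82773 = 1·43911 + 38862; 43911 = 1·38862 + 5049; 38862 = 7·5049 + 3519; 5049 = 1·3519 + 1530; 3519 = 2·1530 + 459; 1530 = 3·459 + 153; 459 = 3·153 + 0 → gcd = 153; 4590 = 153·30.
Back-substitution yields 209457·(-666) + 336141·(415) = 153, so one solution is u = -666·30 = -19980, v = 415·30 = 12450.
Solutions in u differ by 336141/153 = 2197; the one in [0, 2197) is -19980 mod 2197 = 1990.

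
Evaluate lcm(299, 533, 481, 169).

299 = 13 · 23; 533 = 13 · 41; 481 = 13 · 37; 169 = 13²
lcm takes max exponent of each prime: 13² · 23 · 37 · 41 = 5896579

5896579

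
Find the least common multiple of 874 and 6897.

317262

gcd first: 6897 = 7·874 + 779; 874 = 1·779 + 95; 779 = 8·95 + 19; 95 = 5·19 + 0 → gcd = 19
lcm = 874·6897/gcd = 6027978/19 = 317262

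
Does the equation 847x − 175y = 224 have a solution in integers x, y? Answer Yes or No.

Yes

By Bézout, 847x − 175y = 224 has integer solutions iff gcd(847, 175) | 224.
Euclid: 847 = 4·175 + 147; 175 = 1·147 + 28; 147 = 5·28 + 7; 28 = 4·7 + 0. gcd = 7; 224 mod 7 = 0. Yes.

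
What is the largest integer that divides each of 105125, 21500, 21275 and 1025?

gcd(105125, 21500): 105125 = 4·21500 + 19125; 21500 = 1·19125 + 2375; 19125 = 8·2375 + 125; 2375 = 19·125 + 0 → 125
gcd(125, 21275): 21275 = 170·125 + 25; 125 = 5·25 + 0 → 25
gcd(25, 1025): 1025 = 41·25 + 0 → 25

25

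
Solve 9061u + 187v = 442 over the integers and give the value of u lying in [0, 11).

Euclid: 9061 = 48·187 + 85; 187 = 2·85 + 17; 85 = 5·17 + 0 → gcd = 17; 442 = 17·26.
Back-substitution yields 9061·(-2) + 187·(97) = 17, so one solution is u = -2·26 = -52, v = 97·26 = 2522.
Solutions in u differ by 187/17 = 11; the one in [0, 11) is -52 mod 11 = 3.

3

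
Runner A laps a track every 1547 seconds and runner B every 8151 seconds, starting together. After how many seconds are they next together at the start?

gcd first: 8151 = 5·1547 + 416; 1547 = 3·416 + 299; 416 = 1·299 + 117; 299 = 2·117 + 65; 117 = 1·65 + 52; 65 = 1·52 + 13; 52 = 4·13 + 0 → gcd = 13
lcm = 1547·8151/gcd = 12609597/13 = 969969

969969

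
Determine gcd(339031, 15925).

Euclid: 339031 = 21·15925 + 4606; 15925 = 3·4606 + 2107; 4606 = 2·2107 + 392; 2107 = 5·392 + 147; 392 = 2·147 + 98; 147 = 1·98 + 49; 98 = 2·49 + 0. Last nonzero remainder: 49.

49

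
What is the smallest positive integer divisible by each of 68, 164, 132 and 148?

68 = 2² · 17; 164 = 2² · 41; 132 = 2² · 3 · 11; 148 = 2² · 37
lcm takes max exponent of each prime: 2² · 3 · 11 · 17 · 37 · 41 = 3404148

3404148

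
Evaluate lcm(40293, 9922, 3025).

lcm(40293, 9922) = 40293·9922/gcd = 399787146/121 = 3304026
lcm(3304026, 3025) = 3304026·3025/gcd = 9994678650/121 = 82600650

82600650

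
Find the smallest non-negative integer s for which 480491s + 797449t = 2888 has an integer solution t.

317

Reduce mod 797449: 480491s ≡ 2888 (mod 797449). With g = gcd(480491, 797449) = 361 dividing 2888, divide through: 1331s ≡ 8 (mod 2209).
Since gcd(1331, 2209) = 1, s ≡ 8·(1331)⁻¹ ≡ 317 (mod 2209). Smallest non-negative: 317.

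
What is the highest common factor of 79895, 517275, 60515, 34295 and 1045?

79895 = 5 · 19 · 29²; 517275 = 3² · 5² · 11² · 19; 60515 = 5 · 7² · 13 · 19; 34295 = 5 · 19³; 1045 = 5 · 11 · 19
gcd takes min exponent of each prime: 5 · 19 = 95

95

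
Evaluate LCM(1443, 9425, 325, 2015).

lcm(1443, 9425) = 1443·9425/gcd = 13600275/13 = 1046175
lcm(1046175, 325) = 1046175·325/gcd = 340006875/325 = 1046175
lcm(1046175, 2015) = 1046175·2015/gcd = 2108042625/65 = 32431425

32431425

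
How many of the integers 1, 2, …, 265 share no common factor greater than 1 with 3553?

3553 = 11·17·19. Inclusion–exclusion on these primes:
265 − ⌊265/11⌋ − ⌊265/17⌋ − ⌊265/19⌋ + ⌊265/187⌋ + ⌊265/209⌋ + ⌊265/323⌋ − ⌊265/3553⌋ = 215

215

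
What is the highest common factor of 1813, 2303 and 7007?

gcd(1813, 2303): 2303 = 1·1813 + 490; 1813 = 3·490 + 343; 490 = 1·343 + 147; 343 = 2·147 + 49; 147 = 3·49 + 0 → 49
gcd(49, 7007): 7007 = 143·49 + 0 → 49

49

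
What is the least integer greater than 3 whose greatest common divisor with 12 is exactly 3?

Multiples of 3 above 3: 3·2, 3·3, … . Need the cofactor coprime to 12/3 = 4.
Checking s = 2, 3, … the first with gcd(s, 4) = 1 is s = 3, giving 9.

9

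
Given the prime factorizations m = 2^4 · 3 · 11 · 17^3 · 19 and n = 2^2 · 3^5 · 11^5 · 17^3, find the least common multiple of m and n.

max exponent per prime: 2^4 · 3^5 · 11^5 · 17^3 · 19 = 58450744485936

58450744485936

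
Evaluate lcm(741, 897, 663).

289731

741 = 3 · 13 · 19; 897 = 3 · 13 · 23; 663 = 3 · 13 · 17
lcm takes max exponent of each prime: 3 · 13 · 17 · 19 · 23 = 289731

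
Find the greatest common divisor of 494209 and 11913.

361

494209 = 19² · 37²
11913 = 3 · 11 · 19²
Common: 19² = 361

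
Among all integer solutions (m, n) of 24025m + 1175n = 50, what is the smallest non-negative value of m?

18

Euclid: 24025 = 20·1175 + 525; 1175 = 2·525 + 125; 525 = 4·125 + 25; 125 = 5·25 + 0 → gcd = 25; 50 = 25·2.
Back-substitution yields 24025·(9) + 1175·(-184) = 25, so one solution is m = 9·2 = 18, n = -184·2 = -368.
Solutions in m differ by 1175/25 = 47; the one in [0, 47) is 18 mod 47 = 18.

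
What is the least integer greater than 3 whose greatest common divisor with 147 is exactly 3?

147 = 3·49. Any a with gcd(a, 147) = 3 is a multiple of 3, say 3s, with s coprime to 49.
Need s > 3/3, so s ≥ 2. First s ≥ 2 with gcd(s, 49) = 1 is s = 2. Thus a = 3·2 = 6.

6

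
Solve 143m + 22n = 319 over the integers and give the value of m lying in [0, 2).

1

Reduce mod 22: 143m ≡ 319 (mod 22). With g = gcd(143, 22) = 11 dividing 319, divide through: 13m ≡ 29 (mod 2).
Since gcd(13, 2) = 1, m ≡ 29·(13)⁻¹ ≡ 1 (mod 2). Smallest non-negative: 1.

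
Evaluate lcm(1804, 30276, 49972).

1804 = 2² · 11 · 41; 30276 = 2² · 3² · 29²; 49972 = 2² · 13 · 31²
lcm takes max exponent of each prime: 2² · 3² · 11 · 13 · 29² · 31² · 41 = 170585368668

170585368668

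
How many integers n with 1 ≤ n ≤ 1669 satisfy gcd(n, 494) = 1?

Prime factors of 494: 2, 13, 19. Count integers ≤ 1669 divisible by none of them.
By inclusion–exclusion: 1669 − ⌊1669/2⌋ − ⌊1669/13⌋ − ⌊1669/19⌋ + ⌊1669/26⌋ + ⌊1669/38⌋ + ⌊1669/247⌋ − ⌊1669/494⌋ = 730.

730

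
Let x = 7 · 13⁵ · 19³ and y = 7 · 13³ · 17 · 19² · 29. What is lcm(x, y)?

8788657168837

max exponent per prime: 7 · 13⁵ · 17 · 19³ · 29 = 8788657168837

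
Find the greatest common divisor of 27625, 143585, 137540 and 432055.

65

gcd(27625, 143585): 143585 = 5·27625 + 5460; 27625 = 5·5460 + 325; 5460 = 16·325 + 260; 325 = 1·260 + 65; 260 = 4·65 + 0 → 65
gcd(65, 137540): 137540 = 2116·65 + 0 → 65
gcd(65, 432055): 432055 = 6647·65 + 0 → 65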